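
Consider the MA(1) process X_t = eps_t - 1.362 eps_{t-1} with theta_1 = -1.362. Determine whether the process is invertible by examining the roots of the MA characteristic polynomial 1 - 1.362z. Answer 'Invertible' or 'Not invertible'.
\text{Not invertible}

The MA(q) characteristic polynomial is P(z) = 1 - 1.362z.
Invertibility requires all roots to lie outside the unit circle, i.e. |z| > 1 for every root.
This is linear in z: 1 + (-1.362) z = 0  =>  z = -1/(-1.362) = 0.734214,  |z| = 0.734214.
Moduli of all roots: 0.7342.
All moduli strictly greater than 1? No.
Verdict: Not invertible.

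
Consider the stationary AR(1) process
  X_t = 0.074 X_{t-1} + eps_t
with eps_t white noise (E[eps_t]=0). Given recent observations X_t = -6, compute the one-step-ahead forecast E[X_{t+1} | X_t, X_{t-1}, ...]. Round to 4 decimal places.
E[X_{t+1} \mid \mathcal F_t] = -0.4440

For an AR(p) model X_t = c + sum_i phi_i X_{t-i} + eps_t, the
one-step-ahead conditional mean is
  E[X_{t+1} | X_t, ...] = c + sum_i phi_i X_{t+1-i}.
Substitute known values:
  E[X_{t+1} | ...] = (0.074) * (-6)
                   = -0.4440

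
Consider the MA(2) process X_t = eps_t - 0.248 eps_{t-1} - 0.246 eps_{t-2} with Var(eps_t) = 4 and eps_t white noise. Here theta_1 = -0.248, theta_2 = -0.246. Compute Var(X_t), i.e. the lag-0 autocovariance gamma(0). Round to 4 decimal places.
\gamma(0) = 4.4881

For an MA(q) process X_t = eps_t + sum_i theta_i eps_{t-i} with
Var(eps_t) = sigma^2, the variance is
  gamma(0) = sigma^2 * (1 + sum_i theta_i^2).
  sum_i theta_i^2 = (-0.248)^2 + (-0.246)^2 = 0.061504 + 0.060516 = 0.12202.
  gamma(0) = 4 * (1 + 0.12202) = 4 * 1.12202 = 4.48808, which rounds to 4.4881.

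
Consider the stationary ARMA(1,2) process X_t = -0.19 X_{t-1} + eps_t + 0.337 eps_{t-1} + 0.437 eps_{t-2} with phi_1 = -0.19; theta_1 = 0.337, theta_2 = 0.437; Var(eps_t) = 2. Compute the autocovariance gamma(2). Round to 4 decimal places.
\gamma(2) = 0.8078

Multiply the model equation by X_{t-k} and take expectations. With theta_0 = psi_0 = 1 and psi_j the MA(infinity) weights, this gives
  gamma(k) - sum_i phi_i gamma(k-i) = c_k,
  c_k = sigma^2 * sum_{j=k..q} theta_j psi_{j-k}   (c_k = 0 for k > q),
using gamma(-m) = gamma(m).
psi-weights needed (psi_j = theta_j + sum_i phi_i psi_{j-i}):
  psi_1 = theta_1 + phi_1 = 0.337 + (-0.19) = 0.147
  psi_2 = theta_2 + phi_1 psi_1 = 0.437 + (-0.19)(0.147) = 0.40907
Right-hand sides:
  c_0 = sigma^2 (1 + theta_1 psi_1 + theta_2 psi_2) = 2 * (1 + (0.337)(0.147) + (0.437)(0.40907)) = 2 * 1.228303 = 2.456605
  c_1 = sigma^2 (theta_1 + theta_2 psi_1) = 2 * (0.337 + (0.437)(0.147)) = 0.802478
  c_2 = sigma^2 theta_2 = 2 * (0.437) = 0.874
Equations for k = 0 and k = 1 (AR order 1):
  gamma(0) = phi_1 gamma(1) + c_0
  gamma(1) = phi_1 gamma(0) + c_1
Substituting the second into the first: gamma(0) (1 - phi_1^2) = c_0 + phi_1 c_1, so
  gamma(0) = (c_0 + phi_1 c_1) / (1 - phi_1^2) = (2.456605 + (-0.19)(0.802478)) / (1 - (-0.19)^2) = 2.304134 / 0.9639 = 2.390429.
  gamma(1) = phi_1 gamma(0) + c_1 = (-0.19)(2.390429) + (0.802478) = 0.348297.
For k = 2: gamma(2) = phi_1 gamma(1) + c_2
  = (-0.19)(0.348297) + (0.874) = 0.807824.
Therefore gamma(2) = 0.8078 (to 4 decimal places).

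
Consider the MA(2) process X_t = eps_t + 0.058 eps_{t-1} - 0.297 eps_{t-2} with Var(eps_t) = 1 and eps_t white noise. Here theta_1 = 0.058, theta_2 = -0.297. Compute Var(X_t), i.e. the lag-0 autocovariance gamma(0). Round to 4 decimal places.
\gamma(0) = 1.0916

For an MA(q) process X_t = eps_t + sum_i theta_i eps_{t-i} with
Var(eps_t) = sigma^2, the variance is
  gamma(0) = sigma^2 * (1 + sum_i theta_i^2).
  sum_i theta_i^2 = (0.058)^2 + (-0.297)^2 = 0.003364 + 0.088209 = 0.091573.
  gamma(0) = 1 * (1 + 0.091573) = 1 * 1.091573 = 1.091573, which rounds to 1.0916.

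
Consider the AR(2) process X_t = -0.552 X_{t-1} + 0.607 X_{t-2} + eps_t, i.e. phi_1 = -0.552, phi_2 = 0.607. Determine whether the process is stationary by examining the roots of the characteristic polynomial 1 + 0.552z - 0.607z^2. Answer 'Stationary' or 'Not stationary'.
\text{Not stationary}

The AR(p) characteristic polynomial is P(z) = 1 + 0.552z - 0.607z^2.
Stationarity requires all roots to lie outside the unit circle, i.e. |z| > 1 for every root.
Set 1 + (0.552) z + (-0.607) z^2 = 0, i.e. a z^2 + b z + c = 0 with a = -0.607, b = 0.552, c = 1.
Discriminant D = b^2 - 4ac = (0.552)^2 - 4*(-0.607)*1 = 0.304704 - (-2.428) = 2.732704.
D >= 0, so the roots are real: z = (-b +/- sqrt(D)) / (2a) = (-0.552 +/- 1.653089) / (-1.214).
  z_1 = (-0.552 + 1.653089) / (-1.214) = -0.907,   |z_1| = 0.907.
  z_2 = (-0.552 - 1.653089) / (-1.214) = 1.8164,   |z_2| = 1.8164.
Moduli of all roots: 0.9070, 1.8164.
All moduli strictly greater than 1? No.
Verdict: Not stationary.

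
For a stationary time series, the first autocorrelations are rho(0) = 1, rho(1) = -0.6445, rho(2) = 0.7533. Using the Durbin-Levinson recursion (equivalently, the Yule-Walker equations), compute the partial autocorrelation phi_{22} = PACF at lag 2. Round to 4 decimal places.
\phi_{22} = 0.5780

The PACF at lag k is phi_{kk}, the last component of the solution
to the Yule-Walker system G_k phi = r_k where
  (G_k)_{ij} = rho(|i - j|), (r_k)_i = rho(i), i,j = 1..k.
Equivalently, Durbin-Levinson gives phi_{kk} iteratively:
  phi_{11} = rho(1)
  phi_{kk} = [rho(k) - sum_{j=1..k-1} phi_{k-1,j} rho(k-j)]
            / [1 - sum_{j=1..k-1} phi_{k-1,j} rho(j)],
  phi_{k,j} = phi_{k-1,j} - phi_{kk} phi_{k-1,k-j},  j = 1..k-1.
Step k = 1:
  phi_11 = rho(1) = -0.6445.
Step k = 2:
  phi_22 = [rho(2) - phi_11 rho(1)] / [1 - phi_11 rho(1)] = [0.7533 - (-0.6445)(-0.6445)] / [1 - (-0.6445)(-0.6445)]
         = 0.33791975 / 0.58461975 = 0.578.
Therefore phi_{22} = 0.5780.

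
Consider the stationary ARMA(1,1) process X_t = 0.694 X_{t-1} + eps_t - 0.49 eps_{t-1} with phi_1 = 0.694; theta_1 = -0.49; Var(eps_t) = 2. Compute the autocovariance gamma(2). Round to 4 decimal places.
\gamma(2) = 0.3605

Multiply the model equation by X_{t-k} and take expectations. With theta_0 = psi_0 = 1 and psi_j the MA(infinity) weights, this gives
  gamma(k) - sum_i phi_i gamma(k-i) = c_k,
  c_k = sigma^2 * sum_{j=k..q} theta_j psi_{j-k}   (c_k = 0 for k > q),
using gamma(-m) = gamma(m).
psi-weights needed (psi_j = theta_j + sum_i phi_i psi_{j-i}):
  psi_1 = theta_1 + phi_1 = -0.49 + (0.694) = 0.204
Right-hand sides:
  c_0 = sigma^2 (1 + theta_1 psi_1) = 2 * (1 + (-0.49)(0.204)) = 2 * 0.90004 = 1.80008
  c_1 = sigma^2 theta_1 = 2 * (-0.49) = -0.98
  c_2 = 0
Equations for k = 0 and k = 1 (AR order 1):
  gamma(0) = phi_1 gamma(1) + c_0
  gamma(1) = phi_1 gamma(0) + c_1
Substituting the second into the first: gamma(0) (1 - phi_1^2) = c_0 + phi_1 c_1, so
  gamma(0) = (c_0 + phi_1 c_1) / (1 - phi_1^2) = (1.80008 + (0.694)(-0.98)) / (1 - (0.694)^2) = 1.11996 / 0.518364 = 2.160567.
  gamma(1) = phi_1 gamma(0) + c_1 = (0.694)(2.160567) + (-0.98) = 0.519433.
For k = 2 (> q): gamma(2) = phi_1 gamma(1) = (0.694)(0.519433) = 0.360487.
Therefore gamma(2) = 0.3605 (to 4 decimal places).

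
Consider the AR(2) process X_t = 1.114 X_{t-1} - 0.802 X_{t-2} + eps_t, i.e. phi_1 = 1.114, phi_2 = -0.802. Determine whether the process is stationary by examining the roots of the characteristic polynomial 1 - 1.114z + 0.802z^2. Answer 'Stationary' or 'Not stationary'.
\text{Stationary}

The AR(p) characteristic polynomial is P(z) = 1 - 1.114z + 0.802z^2.
Stationarity requires all roots to lie outside the unit circle, i.e. |z| > 1 for every root.
Set 1 + (-1.114) z + (0.802) z^2 = 0, i.e. a z^2 + b z + c = 0 with a = 0.802, b = -1.114, c = 1.
Discriminant D = b^2 - 4ac = (-1.114)^2 - 4*(0.802)*1 = 1.240996 - (3.208) = -1.967004.
D < 0, so the roots are the complex-conjugate pair z = (-b +/- i sqrt(-D)) / (2a) = 0.6945 +/- 0.8744i.
For a conjugate pair |z|^2 = z * conj(z) = (product of roots) = c/a = 1/(0.802) = 1.246883, so |z| = sqrt(1.246883) = 1.1166 for both roots.
Moduli of all roots: 1.1166, 1.1166.
All moduli strictly greater than 1? Yes.
Verdict: Stationary.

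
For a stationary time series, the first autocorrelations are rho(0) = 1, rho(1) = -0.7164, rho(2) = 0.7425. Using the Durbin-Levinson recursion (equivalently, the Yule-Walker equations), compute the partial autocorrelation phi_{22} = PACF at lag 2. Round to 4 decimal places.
\phi_{22} = 0.4710

The PACF at lag k is phi_{kk}, the last component of the solution
to the Yule-Walker system G_k phi = r_k where
  (G_k)_{ij} = rho(|i - j|), (r_k)_i = rho(i), i,j = 1..k.
Equivalently, Durbin-Levinson gives phi_{kk} iteratively:
  phi_{11} = rho(1)
  phi_{kk} = [rho(k) - sum_{j=1..k-1} phi_{k-1,j} rho(k-j)]
            / [1 - sum_{j=1..k-1} phi_{k-1,j} rho(j)],
  phi_{k,j} = phi_{k-1,j} - phi_{kk} phi_{k-1,k-j},  j = 1..k-1.
Step k = 1:
  phi_11 = rho(1) = -0.7164.
Step k = 2:
  phi_22 = [rho(2) - phi_11 rho(1)] / [1 - phi_11 rho(1)] = [0.7425 - (-0.7164)(-0.7164)] / [1 - (-0.7164)(-0.7164)]
         = 0.22927104 / 0.48677104 = 0.471.
Therefore phi_{22} = 0.4710.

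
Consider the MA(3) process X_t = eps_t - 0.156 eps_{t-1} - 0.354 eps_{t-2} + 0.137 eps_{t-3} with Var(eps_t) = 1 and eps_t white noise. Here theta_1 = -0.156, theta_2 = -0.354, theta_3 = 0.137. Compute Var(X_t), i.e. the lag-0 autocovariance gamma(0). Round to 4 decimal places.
\gamma(0) = 1.1684

For an MA(q) process X_t = eps_t + sum_i theta_i eps_{t-i} with
Var(eps_t) = sigma^2, the variance is
  gamma(0) = sigma^2 * (1 + sum_i theta_i^2).
  sum_i theta_i^2 = (-0.156)^2 + (-0.354)^2 + (0.137)^2 = 0.024336 + 0.125316 + 0.018769 = 0.168421.
  gamma(0) = 1 * (1 + 0.168421) = 1 * 1.168421 = 1.168421, which rounds to 1.1684.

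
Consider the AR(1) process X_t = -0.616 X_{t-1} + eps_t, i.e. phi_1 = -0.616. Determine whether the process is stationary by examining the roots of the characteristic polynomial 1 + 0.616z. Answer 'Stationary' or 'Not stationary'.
\text{Stationary}

The AR(p) characteristic polynomial is P(z) = 1 + 0.616z.
Stationarity requires all roots to lie outside the unit circle, i.e. |z| > 1 for every root.
This is linear in z: 1 + (0.616) z = 0  =>  z = -1/(0.616) = -1.623377,  |z| = 1.623377.
Moduli of all roots: 1.6234.
All moduli strictly greater than 1? Yes.
Verdict: Stationary.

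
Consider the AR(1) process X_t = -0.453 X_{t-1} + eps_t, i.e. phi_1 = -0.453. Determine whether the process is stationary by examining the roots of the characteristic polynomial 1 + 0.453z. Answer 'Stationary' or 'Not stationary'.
\text{Stationary}

The AR(p) characteristic polynomial is P(z) = 1 + 0.453z.
Stationarity requires all roots to lie outside the unit circle, i.e. |z| > 1 for every root.
This is linear in z: 1 + (0.453) z = 0  =>  z = -1/(0.453) = -2.207506,  |z| = 2.207506.
Moduli of all roots: 2.2075.
All moduli strictly greater than 1? Yes.
Verdict: Stationary.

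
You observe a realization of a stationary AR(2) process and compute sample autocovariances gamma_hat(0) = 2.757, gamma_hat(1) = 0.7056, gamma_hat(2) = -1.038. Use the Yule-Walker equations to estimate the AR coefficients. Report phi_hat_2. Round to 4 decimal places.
\hat\phi_{2} = -0.4730

The Yule-Walker equations for an AR(p) process read, in matrix form,
  Gamma_p phi = r_p,   with   (Gamma_p)_{ij} = gamma(|i - j|),
                       (r_p)_i = gamma(i),   i,j = 1..p.
Substitute the sample gammas (Toeplitz matrix and right-hand side of size 2):
  Gamma_p = [[2.757, 0.7056], [0.7056, 2.757]]
  r_p     = [0.7056, -1.038]
Written out:
  2.757 phi_1 + 0.7056 phi_2 = 0.7056
  0.7056 phi_1 + 2.757 phi_2 = -1.038
Solve by Cramer's rule:
  det = gamma(0)^2 - gamma(1)^2 = (2.757)^2 - (0.7056)^2 = 7.601049 - 0.49787136 = 7.10317764
  phi_hat_1 = [gamma(1) gamma(0) - gamma(1) gamma(2)] / det = [(0.7056)(2.757) - (0.7056)(-1.038)] / 7.10317764 = 2.677752 / 7.10317764 = 0.377
  phi_hat_2 = [gamma(0) gamma(2) - gamma(1)^2] / det = [(2.757)(-1.038) - (0.7056)^2] / 7.10317764 = -3.35963736 / 7.10317764 = -0.473
So phi_hat = [0.3770, -0.4730].
Therefore phi_hat_2 = -0.4730.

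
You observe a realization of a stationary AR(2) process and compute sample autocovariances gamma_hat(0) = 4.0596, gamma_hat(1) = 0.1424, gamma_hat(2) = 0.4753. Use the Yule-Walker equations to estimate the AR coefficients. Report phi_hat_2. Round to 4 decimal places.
\hat\phi_{2} = 0.1160

The Yule-Walker equations for an AR(p) process read, in matrix form,
  Gamma_p phi = r_p,   with   (Gamma_p)_{ij} = gamma(|i - j|),
                       (r_p)_i = gamma(i),   i,j = 1..p.
Substitute the sample gammas (Toeplitz matrix and right-hand side of size 2):
  Gamma_p = [[4.0596, 0.1424], [0.1424, 4.0596]]
  r_p     = [0.1424, 0.4753]
Written out:
  4.0596 phi_1 + 0.1424 phi_2 = 0.1424
  0.1424 phi_1 + 4.0596 phi_2 = 0.4753
Solve by Cramer's rule:
  det = gamma(0)^2 - gamma(1)^2 = (4.0596)^2 - (0.1424)^2 = 16.48035216 - 0.02027776 = 16.4600744
  phi_hat_1 = [gamma(1) gamma(0) - gamma(1) gamma(2)] / det = [(0.1424)(4.0596) - (0.1424)(0.4753)] / 16.4600744 = 0.51040432 / 16.4600744 = 0.031
  phi_hat_2 = [gamma(0) gamma(2) - gamma(1)^2] / det = [(4.0596)(0.4753) - (0.1424)^2] / 16.4600744 = 1.90925012 / 16.4600744 = 0.116
So phi_hat = [0.0310, 0.1160].
Therefore phi_hat_2 = 0.1160.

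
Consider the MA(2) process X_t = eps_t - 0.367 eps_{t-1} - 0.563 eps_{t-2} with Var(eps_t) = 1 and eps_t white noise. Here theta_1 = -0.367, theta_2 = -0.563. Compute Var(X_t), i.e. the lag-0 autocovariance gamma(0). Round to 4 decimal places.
\gamma(0) = 1.4517

For an MA(q) process X_t = eps_t + sum_i theta_i eps_{t-i} with
Var(eps_t) = sigma^2, the variance is
  gamma(0) = sigma^2 * (1 + sum_i theta_i^2).
  sum_i theta_i^2 = (-0.367)^2 + (-0.563)^2 = 0.134689 + 0.316969 = 0.451658.
  gamma(0) = 1 * (1 + 0.451658) = 1 * 1.451658 = 1.451658, which rounds to 1.4517.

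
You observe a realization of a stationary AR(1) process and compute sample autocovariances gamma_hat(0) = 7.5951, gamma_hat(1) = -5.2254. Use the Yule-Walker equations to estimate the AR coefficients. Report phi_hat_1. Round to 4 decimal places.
\hat\phi_{1} = -0.6880

The Yule-Walker equations for an AR(p) process read, in matrix form,
  Gamma_p phi = r_p,   with   (Gamma_p)_{ij} = gamma(|i - j|),
                       (r_p)_i = gamma(i),   i,j = 1..p.
Substitute the sample gammas (Toeplitz matrix and right-hand side of size 1):
  Gamma_p = [[7.5951]]
  r_p     = [-5.2254]
With p = 1 this is the single equation gamma(0) phi_1 = gamma(1):
  phi_hat_1 = gamma(1) / gamma(0) = -5.2254 / 7.5951 = -0.6880.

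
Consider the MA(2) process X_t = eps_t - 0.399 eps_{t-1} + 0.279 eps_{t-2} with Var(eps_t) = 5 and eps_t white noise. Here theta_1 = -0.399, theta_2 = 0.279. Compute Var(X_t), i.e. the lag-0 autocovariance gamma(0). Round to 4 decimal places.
\gamma(0) = 6.1852

For an MA(q) process X_t = eps_t + sum_i theta_i eps_{t-i} with
Var(eps_t) = sigma^2, the variance is
  gamma(0) = sigma^2 * (1 + sum_i theta_i^2).
  sum_i theta_i^2 = (-0.399)^2 + (0.279)^2 = 0.159201 + 0.077841 = 0.237042.
  gamma(0) = 5 * (1 + 0.237042) = 5 * 1.237042 = 6.18521, which rounds to 6.1852.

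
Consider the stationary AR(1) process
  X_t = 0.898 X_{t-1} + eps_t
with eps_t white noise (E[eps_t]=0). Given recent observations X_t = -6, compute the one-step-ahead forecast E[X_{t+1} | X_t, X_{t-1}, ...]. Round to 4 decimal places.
E[X_{t+1} \mid \mathcal F_t] = -5.3880

For an AR(p) model X_t = c + sum_i phi_i X_{t-i} + eps_t, the
one-step-ahead conditional mean is
  E[X_{t+1} | X_t, ...] = c + sum_i phi_i X_{t+1-i}.
Substitute known values:
  E[X_{t+1} | ...] = (0.898) * (-6)
                   = -5.3880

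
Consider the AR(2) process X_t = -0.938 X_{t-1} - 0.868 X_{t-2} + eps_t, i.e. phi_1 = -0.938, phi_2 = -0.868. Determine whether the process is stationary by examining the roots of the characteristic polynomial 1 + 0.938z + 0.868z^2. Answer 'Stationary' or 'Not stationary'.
\text{Stationary}

The AR(p) characteristic polynomial is P(z) = 1 + 0.938z + 0.868z^2.
Stationarity requires all roots to lie outside the unit circle, i.e. |z| > 1 for every root.
Set 1 + (0.938) z + (0.868) z^2 = 0, i.e. a z^2 + b z + c = 0 with a = 0.868, b = 0.938, c = 1.
Discriminant D = b^2 - 4ac = (0.938)^2 - 4*(0.868)*1 = 0.879844 - (3.472) = -2.592156.
D < 0, so the roots are the complex-conjugate pair z = (-b +/- i sqrt(-D)) / (2a) = -0.5403 +/- 0.9274i.
For a conjugate pair |z|^2 = z * conj(z) = (product of roots) = c/a = 1/(0.868) = 1.152074, so |z| = sqrt(1.152074) = 1.0733 for both roots.
Moduli of all roots: 1.0733, 1.0733.
All moduli strictly greater than 1? Yes.
Verdict: Stationary.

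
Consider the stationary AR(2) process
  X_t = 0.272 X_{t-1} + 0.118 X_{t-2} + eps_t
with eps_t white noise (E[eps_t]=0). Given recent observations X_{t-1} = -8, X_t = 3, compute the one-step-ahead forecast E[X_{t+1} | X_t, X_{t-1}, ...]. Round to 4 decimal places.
E[X_{t+1} \mid \mathcal F_t] = -0.1280

For an AR(p) model X_t = c + sum_i phi_i X_{t-i} + eps_t, the
one-step-ahead conditional mean is
  E[X_{t+1} | X_t, ...] = c + sum_i phi_i X_{t+1-i}.
Substitute known values:
  E[X_{t+1} | ...] = (0.272) * (3) + (0.118) * (-8)
                   = -0.1280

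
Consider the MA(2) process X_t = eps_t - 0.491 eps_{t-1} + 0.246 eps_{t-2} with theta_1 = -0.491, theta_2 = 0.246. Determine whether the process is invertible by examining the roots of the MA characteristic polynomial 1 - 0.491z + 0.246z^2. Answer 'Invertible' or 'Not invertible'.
\text{Invertible}

The MA(q) characteristic polynomial is P(z) = 1 - 0.491z + 0.246z^2.
Invertibility requires all roots to lie outside the unit circle, i.e. |z| > 1 for every root.
Set 1 + (-0.491) z + (0.246) z^2 = 0, i.e. a z^2 + b z + c = 0 with a = 0.246, b = -0.491, c = 1.
Discriminant D = b^2 - 4ac = (-0.491)^2 - 4*(0.246)*1 = 0.241081 - (0.984) = -0.742919.
D < 0, so the roots are the complex-conjugate pair z = (-b +/- i sqrt(-D)) / (2a) = 0.998 +/- 1.7519i.
For a conjugate pair |z|^2 = z * conj(z) = (product of roots) = c/a = 1/(0.246) = 4.065041, so |z| = sqrt(4.065041) = 2.0162 for both roots.
Moduli of all roots: 2.0162, 2.0162.
All moduli strictly greater than 1? Yes.
Verdict: Invertible.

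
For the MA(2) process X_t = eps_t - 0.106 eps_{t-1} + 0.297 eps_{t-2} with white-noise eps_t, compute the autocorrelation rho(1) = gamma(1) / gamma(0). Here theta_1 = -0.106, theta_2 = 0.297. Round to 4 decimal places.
\rho(1) = -0.1250

For an MA(q) process with theta_0 = 1, the autocovariance is
  gamma(k) = sigma^2 * sum_{i=0..q-k} theta_i * theta_{i+k},
and rho(k) = gamma(k) / gamma(0). Sigma^2 cancels.
  numerator   = (1)*(-0.106) + (-0.106)*(0.297) = -0.137482.
  denominator = (1)^2 + (-0.106)^2 + (0.297)^2 = 1.099445.
  rho(1) = -0.137482 / 1.099445 = -0.1250.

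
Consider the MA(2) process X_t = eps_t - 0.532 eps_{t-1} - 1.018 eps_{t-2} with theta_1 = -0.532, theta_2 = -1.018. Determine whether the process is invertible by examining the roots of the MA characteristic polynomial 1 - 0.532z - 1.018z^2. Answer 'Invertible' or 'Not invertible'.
\text{Not invertible}

The MA(q) characteristic polynomial is P(z) = 1 - 0.532z - 1.018z^2.
Invertibility requires all roots to lie outside the unit circle, i.e. |z| > 1 for every root.
Set 1 + (-0.532) z + (-1.018) z^2 = 0, i.e. a z^2 + b z + c = 0 with a = -1.018, b = -0.532, c = 1.
Discriminant D = b^2 - 4ac = (-0.532)^2 - 4*(-1.018)*1 = 0.283024 - (-4.072) = 4.355024.
D >= 0, so the roots are real: z = (-b +/- sqrt(D)) / (2a) = (0.532 +/- 2.086869) / (-2.036).
  z_1 = (0.532 + 2.086869) / (-2.036) = -1.2863,   |z_1| = 1.2863.
  z_2 = (0.532 - 2.086869) / (-2.036) = 0.7637,   |z_2| = 0.7637.
Moduli of all roots: 1.2863, 0.7637.
All moduli strictly greater than 1? No.
Verdict: Not invertible.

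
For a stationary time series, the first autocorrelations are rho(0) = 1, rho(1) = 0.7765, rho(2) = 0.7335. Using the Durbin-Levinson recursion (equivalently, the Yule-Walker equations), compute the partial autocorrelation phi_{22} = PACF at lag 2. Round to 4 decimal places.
\phi_{22} = 0.3288

The PACF at lag k is phi_{kk}, the last component of the solution
to the Yule-Walker system G_k phi = r_k where
  (G_k)_{ij} = rho(|i - j|), (r_k)_i = rho(i), i,j = 1..k.
Equivalently, Durbin-Levinson gives phi_{kk} iteratively:
  phi_{11} = rho(1)
  phi_{kk} = [rho(k) - sum_{j=1..k-1} phi_{k-1,j} rho(k-j)]
            / [1 - sum_{j=1..k-1} phi_{k-1,j} rho(j)],
  phi_{k,j} = phi_{k-1,j} - phi_{kk} phi_{k-1,k-j},  j = 1..k-1.
Step k = 1:
  phi_11 = rho(1) = 0.7765.
Step k = 2:
  phi_22 = [rho(2) - phi_11 rho(1)] / [1 - phi_11 rho(1)] = [0.7335 - (0.7765)(0.7765)] / [1 - (0.7765)(0.7765)]
         = 0.13054775 / 0.39704775 = 0.3288.
Therefore phi_{22} = 0.3288.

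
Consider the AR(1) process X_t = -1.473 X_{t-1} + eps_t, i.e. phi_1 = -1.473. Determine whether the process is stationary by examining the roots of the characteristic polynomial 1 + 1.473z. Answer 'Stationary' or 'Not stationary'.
\text{Not stationary}

The AR(p) characteristic polynomial is P(z) = 1 + 1.473z.
Stationarity requires all roots to lie outside the unit circle, i.e. |z| > 1 for every root.
This is linear in z: 1 + (1.473) z = 0  =>  z = -1/(1.473) = -0.678887,  |z| = 0.678887.
Moduli of all roots: 0.6789.
All moduli strictly greater than 1? No.
Verdict: Not stationary.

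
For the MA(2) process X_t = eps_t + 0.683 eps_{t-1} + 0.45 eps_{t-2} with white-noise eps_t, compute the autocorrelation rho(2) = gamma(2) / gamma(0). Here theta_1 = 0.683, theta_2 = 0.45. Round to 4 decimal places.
\rho(2) = 0.2696

For an MA(q) process with theta_0 = 1, the autocovariance is
  gamma(k) = sigma^2 * sum_{i=0..q-k} theta_i * theta_{i+k},
and rho(k) = gamma(k) / gamma(0). Sigma^2 cancels.
  numerator   = (1)*(0.45) = 0.45.
  denominator = (1)^2 + (0.683)^2 + (0.45)^2 = 1.668989.
  rho(2) = 0.45 / 1.668989 = 0.2696.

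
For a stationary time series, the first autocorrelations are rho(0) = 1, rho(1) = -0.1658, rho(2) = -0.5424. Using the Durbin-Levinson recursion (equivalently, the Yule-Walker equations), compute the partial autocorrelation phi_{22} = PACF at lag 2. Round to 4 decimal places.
\phi_{22} = -0.5860

The PACF at lag k is phi_{kk}, the last component of the solution
to the Yule-Walker system G_k phi = r_k where
  (G_k)_{ij} = rho(|i - j|), (r_k)_i = rho(i), i,j = 1..k.
Equivalently, Durbin-Levinson gives phi_{kk} iteratively:
  phi_{11} = rho(1)
  phi_{kk} = [rho(k) - sum_{j=1..k-1} phi_{k-1,j} rho(k-j)]
            / [1 - sum_{j=1..k-1} phi_{k-1,j} rho(j)],
  phi_{k,j} = phi_{k-1,j} - phi_{kk} phi_{k-1,k-j},  j = 1..k-1.
Step k = 1:
  phi_11 = rho(1) = -0.1658.
Step k = 2:
  phi_22 = [rho(2) - phi_11 rho(1)] / [1 - phi_11 rho(1)] = [-0.5424 - (-0.1658)(-0.1658)] / [1 - (-0.1658)(-0.1658)]
         = -0.56988964 / 0.97251036 = -0.586.
Therefore phi_{22} = -0.5860.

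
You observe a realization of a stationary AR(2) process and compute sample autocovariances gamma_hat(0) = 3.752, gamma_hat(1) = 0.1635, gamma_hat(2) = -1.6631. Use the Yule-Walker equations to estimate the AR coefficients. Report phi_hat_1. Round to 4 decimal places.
\hat\phi_{1} = 0.0630

The Yule-Walker equations for an AR(p) process read, in matrix form,
  Gamma_p phi = r_p,   with   (Gamma_p)_{ij} = gamma(|i - j|),
                       (r_p)_i = gamma(i),   i,j = 1..p.
Substitute the sample gammas (Toeplitz matrix and right-hand side of size 2):
  Gamma_p = [[3.752, 0.1635], [0.1635, 3.752]]
  r_p     = [0.1635, -1.6631]
Written out:
  3.752 phi_1 + 0.1635 phi_2 = 0.1635
  0.1635 phi_1 + 3.752 phi_2 = -1.6631
Solve by Cramer's rule:
  det = gamma(0)^2 - gamma(1)^2 = (3.752)^2 - (0.1635)^2 = 14.077504 - 0.02673225 = 14.05077175
  phi_hat_1 = [gamma(1) gamma(0) - gamma(1) gamma(2)] / det = [(0.1635)(3.752) - (0.1635)(-1.6631)] / 14.05077175 = 0.88536885 / 14.05077175 = 0.063
  phi_hat_2 = [gamma(0) gamma(2) - gamma(1)^2] / det = [(3.752)(-1.6631) - (0.1635)^2] / 14.05077175 = -6.26668345 / 14.05077175 = -0.446
So phi_hat = [0.0630, -0.4460].
Therefore phi_hat_1 = 0.0630.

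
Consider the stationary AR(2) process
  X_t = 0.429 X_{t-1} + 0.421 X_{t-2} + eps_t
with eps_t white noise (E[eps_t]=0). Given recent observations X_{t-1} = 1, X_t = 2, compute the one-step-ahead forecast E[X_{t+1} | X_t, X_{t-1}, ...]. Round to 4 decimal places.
E[X_{t+1} \mid \mathcal F_t] = 1.2790

For an AR(p) model X_t = c + sum_i phi_i X_{t-i} + eps_t, the
one-step-ahead conditional mean is
  E[X_{t+1} | X_t, ...] = c + sum_i phi_i X_{t+1-i}.
Substitute known values:
  E[X_{t+1} | ...] = (0.429) * (2) + (0.421) * (1)
                   = 1.2790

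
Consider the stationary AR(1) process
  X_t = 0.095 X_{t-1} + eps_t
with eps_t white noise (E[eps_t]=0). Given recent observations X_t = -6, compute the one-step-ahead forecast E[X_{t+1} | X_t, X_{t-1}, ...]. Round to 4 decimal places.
E[X_{t+1} \mid \mathcal F_t] = -0.5700

For an AR(p) model X_t = c + sum_i phi_i X_{t-i} + eps_t, the
one-step-ahead conditional mean is
  E[X_{t+1} | X_t, ...] = c + sum_i phi_i X_{t+1-i}.
Substitute known values:
  E[X_{t+1} | ...] = (0.095) * (-6)
                   = -0.5700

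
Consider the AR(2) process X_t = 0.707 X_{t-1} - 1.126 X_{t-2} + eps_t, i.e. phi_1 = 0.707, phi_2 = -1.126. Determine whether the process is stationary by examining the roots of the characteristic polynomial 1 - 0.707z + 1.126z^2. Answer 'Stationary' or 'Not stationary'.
\text{Not stationary}

The AR(p) characteristic polynomial is P(z) = 1 - 0.707z + 1.126z^2.
Stationarity requires all roots to lie outside the unit circle, i.e. |z| > 1 for every root.
Set 1 + (-0.707) z + (1.126) z^2 = 0, i.e. a z^2 + b z + c = 0 with a = 1.126, b = -0.707, c = 1.
Discriminant D = b^2 - 4ac = (-0.707)^2 - 4*(1.126)*1 = 0.499849 - (4.504) = -4.004151.
D < 0, so the roots are the complex-conjugate pair z = (-b +/- i sqrt(-D)) / (2a) = 0.3139 +/- 0.8886i.
For a conjugate pair |z|^2 = z * conj(z) = (product of roots) = c/a = 1/(1.126) = 0.888099, so |z| = sqrt(0.888099) = 0.9424 for both roots.
Moduli of all roots: 0.9424, 0.9424.
All moduli strictly greater than 1? No.
Verdict: Not stationary.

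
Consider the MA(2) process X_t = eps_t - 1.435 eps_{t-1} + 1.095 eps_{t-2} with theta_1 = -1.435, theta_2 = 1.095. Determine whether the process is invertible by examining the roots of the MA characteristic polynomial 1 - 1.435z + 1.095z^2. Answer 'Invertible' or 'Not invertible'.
\text{Not invertible}

The MA(q) characteristic polynomial is P(z) = 1 - 1.435z + 1.095z^2.
Invertibility requires all roots to lie outside the unit circle, i.e. |z| > 1 for every root.
Set 1 + (-1.435) z + (1.095) z^2 = 0, i.e. a z^2 + b z + c = 0 with a = 1.095, b = -1.435, c = 1.
Discriminant D = b^2 - 4ac = (-1.435)^2 - 4*(1.095)*1 = 2.059225 - (4.38) = -2.320775.
D < 0, so the roots are the complex-conjugate pair z = (-b +/- i sqrt(-D)) / (2a) = 0.6553 +/- 0.6956i.
For a conjugate pair |z|^2 = z * conj(z) = (product of roots) = c/a = 1/(1.095) = 0.913242, so |z| = sqrt(0.913242) = 0.9556 for both roots.
Moduli of all roots: 0.9556, 0.9556.
All moduli strictly greater than 1? No.
Verdict: Not invertible.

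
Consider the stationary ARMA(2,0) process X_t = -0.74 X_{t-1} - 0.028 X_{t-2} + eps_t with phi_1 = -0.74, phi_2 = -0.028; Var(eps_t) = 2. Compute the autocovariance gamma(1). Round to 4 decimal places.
\gamma(1) = -2.9903

Multiply the model equation by X_{t-k} and take expectations. With theta_0 = psi_0 = 1 and psi_j the MA(infinity) weights, this gives
  gamma(k) - sum_i phi_i gamma(k-i) = c_k,
  c_k = sigma^2 * sum_{j=k..q} theta_j psi_{j-k}   (c_k = 0 for k > q),
using gamma(-m) = gamma(m).
Pure AR (q = 0): c_0 = sigma^2 = 2, c_k = 0 for k >= 1.
Equations for k = 0, 1, 2 (AR order 2, c_2 = 0):
  (E0) gamma(0) = phi_1 gamma(1) + phi_2 gamma(2) + c_0
  (E1) gamma(1) = phi_1 gamma(0) + phi_2 gamma(1) + c_1
  (E2) gamma(2) = phi_1 gamma(1) + phi_2 gamma(0)
From (E1): gamma(1) = A gamma(0) + B with
  A = phi_1 / (1 - phi_2) = -0.74 / 1.028 = -0.719844,   B = c_1 / (1 - phi_2) = 0 / 1.028 = 0.
Insert (E2) into (E0): gamma(0) (1 - phi_2^2) = phi_1 (1 + phi_2) gamma(1) + c_0.
  phi_1 (1 + phi_2) = (-0.74)(0.972) = -0.71928,   1 - phi_2^2 = 0.999216.
Replace gamma(1) by A gamma(0) + B and collect gamma(0):
  gamma(0) [0.999216 - (-0.71928)(-0.719844)] = c_0 = 2
  gamma(0) * 0.481446 = 2
  gamma(0) = 2 / 0.481446 = 4.154149.
  gamma(1) = A gamma(0) = (-0.719844)(4.154149) = -2.990341.
Therefore gamma(1) = -2.9903 (to 4 decimal places).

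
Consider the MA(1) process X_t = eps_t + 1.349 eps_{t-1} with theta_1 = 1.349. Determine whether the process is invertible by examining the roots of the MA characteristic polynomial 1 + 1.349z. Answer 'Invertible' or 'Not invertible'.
\text{Not invertible}

The MA(q) characteristic polynomial is P(z) = 1 + 1.349z.
Invertibility requires all roots to lie outside the unit circle, i.e. |z| > 1 for every root.
This is linear in z: 1 + (1.349) z = 0  =>  z = -1/(1.349) = -0.74129,  |z| = 0.74129.
Moduli of all roots: 0.7413.
All moduli strictly greater than 1? No.
Verdict: Not invertible.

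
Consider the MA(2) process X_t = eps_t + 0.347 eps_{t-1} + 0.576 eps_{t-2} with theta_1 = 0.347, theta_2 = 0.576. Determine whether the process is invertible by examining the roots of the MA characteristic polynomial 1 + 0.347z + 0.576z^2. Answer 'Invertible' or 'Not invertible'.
\text{Invertible}

The MA(q) characteristic polynomial is P(z) = 1 + 0.347z + 0.576z^2.
Invertibility requires all roots to lie outside the unit circle, i.e. |z| > 1 for every root.
Set 1 + (0.347) z + (0.576) z^2 = 0, i.e. a z^2 + b z + c = 0 with a = 0.576, b = 0.347, c = 1.
Discriminant D = b^2 - 4ac = (0.347)^2 - 4*(0.576)*1 = 0.120409 - (2.304) = -2.183591.
D < 0, so the roots are the complex-conjugate pair z = (-b +/- i sqrt(-D)) / (2a) = -0.3012 +/- 1.2827i.
For a conjugate pair |z|^2 = z * conj(z) = (product of roots) = c/a = 1/(0.576) = 1.736111, so |z| = sqrt(1.736111) = 1.3176 for both roots.
Moduli of all roots: 1.3176, 1.3176.
All moduli strictly greater than 1? Yes.
Verdict: Invertible.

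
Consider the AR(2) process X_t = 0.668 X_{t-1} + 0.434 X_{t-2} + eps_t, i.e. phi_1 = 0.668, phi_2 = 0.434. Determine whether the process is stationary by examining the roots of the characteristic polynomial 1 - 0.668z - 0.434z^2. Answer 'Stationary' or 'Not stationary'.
\text{Not stationary}

The AR(p) characteristic polynomial is P(z) = 1 - 0.668z - 0.434z^2.
Stationarity requires all roots to lie outside the unit circle, i.e. |z| > 1 for every root.
Set 1 + (-0.668) z + (-0.434) z^2 = 0, i.e. a z^2 + b z + c = 0 with a = -0.434, b = -0.668, c = 1.
Discriminant D = b^2 - 4ac = (-0.668)^2 - 4*(-0.434)*1 = 0.446224 - (-1.736) = 2.182224.
D >= 0, so the roots are real: z = (-b +/- sqrt(D)) / (2a) = (0.668 +/- 1.477235) / (-0.868).
  z_1 = (0.668 + 1.477235) / (-0.868) = -2.4715,   |z_1| = 2.4715.
  z_2 = (0.668 - 1.477235) / (-0.868) = 0.9323,   |z_2| = 0.9323.
Moduli of all roots: 2.4715, 0.9323.
All moduli strictly greater than 1? No.
Verdict: Not stationary.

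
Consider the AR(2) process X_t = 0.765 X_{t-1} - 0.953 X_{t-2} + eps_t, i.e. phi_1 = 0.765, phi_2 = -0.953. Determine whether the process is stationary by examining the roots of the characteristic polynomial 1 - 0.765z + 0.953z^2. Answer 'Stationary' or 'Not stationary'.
\text{Stationary}

The AR(p) characteristic polynomial is P(z) = 1 - 0.765z + 0.953z^2.
Stationarity requires all roots to lie outside the unit circle, i.e. |z| > 1 for every root.
Set 1 + (-0.765) z + (0.953) z^2 = 0, i.e. a z^2 + b z + c = 0 with a = 0.953, b = -0.765, c = 1.
Discriminant D = b^2 - 4ac = (-0.765)^2 - 4*(0.953)*1 = 0.585225 - (3.812) = -3.226775.
D < 0, so the roots are the complex-conjugate pair z = (-b +/- i sqrt(-D)) / (2a) = 0.4014 +/- 0.9425i.
For a conjugate pair |z|^2 = z * conj(z) = (product of roots) = c/a = 1/(0.953) = 1.049318, so |z| = sqrt(1.049318) = 1.0244 for both roots.
Moduli of all roots: 1.0244, 1.0244.
All moduli strictly greater than 1? Yes.
Verdict: Stationary.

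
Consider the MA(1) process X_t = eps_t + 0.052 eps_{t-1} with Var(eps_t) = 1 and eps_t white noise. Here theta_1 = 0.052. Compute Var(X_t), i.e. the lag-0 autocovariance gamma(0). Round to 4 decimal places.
\gamma(0) = 1.0027

For an MA(q) process X_t = eps_t + sum_i theta_i eps_{t-i} with
Var(eps_t) = sigma^2, the variance is
  gamma(0) = sigma^2 * (1 + sum_i theta_i^2).
  sum_i theta_i^2 = (0.052)^2 = 0.002704.
  gamma(0) = 1 * (1 + 0.002704) = 1 * 1.002704 = 1.002704, which rounds to 1.0027.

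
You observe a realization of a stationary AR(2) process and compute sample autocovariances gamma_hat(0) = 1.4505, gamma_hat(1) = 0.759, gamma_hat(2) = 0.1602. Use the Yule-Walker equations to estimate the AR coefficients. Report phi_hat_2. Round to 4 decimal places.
\hat\phi_{2} = -0.2250

The Yule-Walker equations for an AR(p) process read, in matrix form,
  Gamma_p phi = r_p,   with   (Gamma_p)_{ij} = gamma(|i - j|),
                       (r_p)_i = gamma(i),   i,j = 1..p.
Substitute the sample gammas (Toeplitz matrix and right-hand side of size 2):
  Gamma_p = [[1.4505, 0.759], [0.759, 1.4505]]
  r_p     = [0.759, 0.1602]
Written out:
  1.4505 phi_1 + 0.759 phi_2 = 0.759
  0.759 phi_1 + 1.4505 phi_2 = 0.1602
Solve by Cramer's rule:
  det = gamma(0)^2 - gamma(1)^2 = (1.4505)^2 - (0.759)^2 = 2.10395025 - 0.576081 = 1.52786925
  phi_hat_1 = [gamma(1) gamma(0) - gamma(1) gamma(2)] / det = [(0.759)(1.4505) - (0.759)(0.1602)] / 1.52786925 = 0.9793377 / 1.52786925 = 0.641
  phi_hat_2 = [gamma(0) gamma(2) - gamma(1)^2] / det = [(1.4505)(0.1602) - (0.759)^2] / 1.52786925 = -0.3437109 / 1.52786925 = -0.225
So phi_hat = [0.6410, -0.2250].
Therefore phi_hat_2 = -0.2250.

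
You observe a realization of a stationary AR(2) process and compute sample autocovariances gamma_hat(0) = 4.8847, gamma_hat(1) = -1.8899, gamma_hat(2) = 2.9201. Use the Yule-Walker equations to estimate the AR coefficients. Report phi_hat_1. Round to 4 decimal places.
\hat\phi_{1} = -0.1830

The Yule-Walker equations for an AR(p) process read, in matrix form,
  Gamma_p phi = r_p,   with   (Gamma_p)_{ij} = gamma(|i - j|),
                       (r_p)_i = gamma(i),   i,j = 1..p.
Substitute the sample gammas (Toeplitz matrix and right-hand side of size 2):
  Gamma_p = [[4.8847, -1.8899], [-1.8899, 4.8847]]
  r_p     = [-1.8899, 2.9201]
Written out:
  4.8847 phi_1 - 1.8899 phi_2 = -1.8899
  -1.8899 phi_1 + 4.8847 phi_2 = 2.9201
Solve by Cramer's rule:
  det = gamma(0)^2 - gamma(1)^2 = (4.8847)^2 - (-1.8899)^2 = 23.86029409 - 3.57172201 = 20.28857208
  phi_hat_1 = [gamma(1) gamma(0) - gamma(1) gamma(2)] / det = [(-1.8899)(4.8847) - (-1.8899)(2.9201)] / 20.28857208 = -3.71289754 / 20.28857208 = -0.183
  phi_hat_2 = [gamma(0) gamma(2) - gamma(1)^2] / det = [(4.8847)(2.9201) - (-1.8899)^2] / 20.28857208 = 10.69209046 / 20.28857208 = 0.527
So phi_hat = [-0.1830, 0.5270].
Therefore phi_hat_1 = -0.1830.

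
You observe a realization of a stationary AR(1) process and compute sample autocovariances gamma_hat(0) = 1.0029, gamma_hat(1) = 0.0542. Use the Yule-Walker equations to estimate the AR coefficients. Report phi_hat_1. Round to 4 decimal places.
\hat\phi_{1} = 0.0540

The Yule-Walker equations for an AR(p) process read, in matrix form,
  Gamma_p phi = r_p,   with   (Gamma_p)_{ij} = gamma(|i - j|),
                       (r_p)_i = gamma(i),   i,j = 1..p.
Substitute the sample gammas (Toeplitz matrix and right-hand side of size 1):
  Gamma_p = [[1.0029]]
  r_p     = [0.0542]
With p = 1 this is the single equation gamma(0) phi_1 = gamma(1):
  phi_hat_1 = gamma(1) / gamma(0) = 0.0542 / 1.0029 = 0.0540.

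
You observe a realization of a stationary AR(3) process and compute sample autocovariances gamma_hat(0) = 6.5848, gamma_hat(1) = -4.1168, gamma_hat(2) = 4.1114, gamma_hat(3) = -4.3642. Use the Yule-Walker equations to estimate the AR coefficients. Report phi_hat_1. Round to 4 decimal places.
\hat\phi_{1} = -0.2510

The Yule-Walker equations for an AR(p) process read, in matrix form,
  Gamma_p phi = r_p,   with   (Gamma_p)_{ij} = gamma(|i - j|),
                       (r_p)_i = gamma(i),   i,j = 1..p.
Substitute the sample gammas (Toeplitz matrix and right-hand side of size 3):
  Gamma_p = [[6.5848, -4.1168, 4.1114], [-4.1168, 6.5848, -4.1168], [4.1114, -4.1168, 6.5848]]
  r_p     = [-4.1168, 4.1114, -4.3642]
Written out (R1..R3):
  (R1) 6.5848 phi_1 - 4.1168 phi_2 + 4.1114 phi_3 = -4.1168
  (R2) -4.1168 phi_1 + 6.5848 phi_2 - 4.1168 phi_3 = 4.1114
  (R3) 4.1114 phi_1 - 4.1168 phi_2 + 6.5848 phi_3 = -4.3642
Gaussian elimination:
  R2 <- R2 - (-4.1168/6.5848) R1 = R2 - (-0.625197) R1:  4.010987 phi_2 - 1.546363 phi_3 = 1.537587
  R3 <- R3 - (4.1114/6.5848) R1 = R3 - (0.624377) R1:  -1.546363 phi_2 + 4.017735 phi_3 = -1.793763
  R3 <- R3 - (-1.546363/4.010987) R2 = R3 - (-0.385532) R2:  3.421563 phi_3 = -1.200974
Back-substitution:
  phi_hat_3 = -1.200974 / 3.421563 = -0.351002
  phi_hat_2 = (1.537587 - (-1.546363)(-0.351002)) / 4.010987 = 0.248021
  phi_hat_1 = (-4.1168 - (-4.1168)(0.248021) - (4.1114)(-0.351002)) / 6.5848 = -0.250977
So phi_hat = [-0.2510, 0.2480, -0.3510].
Therefore phi_hat_1 = -0.2510.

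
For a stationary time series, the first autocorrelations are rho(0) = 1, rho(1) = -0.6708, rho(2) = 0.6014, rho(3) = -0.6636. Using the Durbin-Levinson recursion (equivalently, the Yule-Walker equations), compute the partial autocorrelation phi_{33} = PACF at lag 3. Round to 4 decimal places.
\phi_{33} = -0.3670

The PACF at lag k is phi_{kk}, the last component of the solution
to the Yule-Walker system G_k phi = r_k where
  (G_k)_{ij} = rho(|i - j|), (r_k)_i = rho(i), i,j = 1..k.
Equivalently, Durbin-Levinson gives phi_{kk} iteratively:
  phi_{11} = rho(1)
  phi_{kk} = [rho(k) - sum_{j=1..k-1} phi_{k-1,j} rho(k-j)]
            / [1 - sum_{j=1..k-1} phi_{k-1,j} rho(j)],
  phi_{k,j} = phi_{k-1,j} - phi_{kk} phi_{k-1,k-j},  j = 1..k-1.
Step k = 1:
  phi_11 = rho(1) = -0.6708.
Step k = 2:
  phi_22 = [rho(2) - phi_11 rho(1)] / [1 - phi_11 rho(1)] = [0.6014 - (-0.6708)(-0.6708)] / [1 - (-0.6708)(-0.6708)]
         = 0.15142736 / 0.55002736 = 0.275309.
  Update: phi_21 = phi_11 - phi_22 phi_11 = -0.6708 - (0.275309)(-0.6708) = -0.486123.
Step k = 3:
  phi_33 = [rho(3) - phi_21 rho(2) - phi_22 rho(1)] / [1 - phi_21 rho(1) - phi_22 rho(2)]
    numerator   = -0.6636 - (-0.486123)(0.6014) - (0.275309)(-0.6708) = -0.18656858
    denominator = 1 - (-0.486123)(-0.6708) - (0.275309)(0.6014) = 0.50833808
  phi_33 = -0.18656858 / 0.50833808 = -0.367.
Therefore phi_{33} = -0.3670.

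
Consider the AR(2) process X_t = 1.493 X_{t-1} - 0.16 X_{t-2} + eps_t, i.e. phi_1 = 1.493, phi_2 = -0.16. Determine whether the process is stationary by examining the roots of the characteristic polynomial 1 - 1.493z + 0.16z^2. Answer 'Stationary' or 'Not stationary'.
\text{Not stationary}

The AR(p) characteristic polynomial is P(z) = 1 - 1.493z + 0.16z^2.
Stationarity requires all roots to lie outside the unit circle, i.e. |z| > 1 for every root.
Set 1 + (-1.493) z + (0.16) z^2 = 0, i.e. a z^2 + b z + c = 0 with a = 0.16, b = -1.493, c = 1.
Discriminant D = b^2 - 4ac = (-1.493)^2 - 4*(0.16)*1 = 2.229049 - (0.64) = 1.589049.
D >= 0, so the roots are real: z = (-b +/- sqrt(D)) / (2a) = (1.493 +/- 1.260575) / (0.32).
  z_1 = (1.493 + 1.260575) / (0.32) = 8.6049,   |z_1| = 8.6049.
  z_2 = (1.493 - 1.260575) / (0.32) = 0.7263,   |z_2| = 0.7263.
Moduli of all roots: 8.6049, 0.7263.
All moduli strictly greater than 1? No.
Verdict: Not stationary.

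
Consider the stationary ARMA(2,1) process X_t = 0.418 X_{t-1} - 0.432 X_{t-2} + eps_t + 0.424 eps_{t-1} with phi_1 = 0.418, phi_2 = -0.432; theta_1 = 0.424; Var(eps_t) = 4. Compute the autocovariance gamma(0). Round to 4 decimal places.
\gamma(0) = 7.6729

Multiply the model equation by X_{t-k} and take expectations. With theta_0 = psi_0 = 1 and psi_j the MA(infinity) weights, this gives
  gamma(k) - sum_i phi_i gamma(k-i) = c_k,
  c_k = sigma^2 * sum_{j=k..q} theta_j psi_{j-k}   (c_k = 0 for k > q),
using gamma(-m) = gamma(m).
psi-weights needed (psi_j = theta_j + sum_i phi_i psi_{j-i}):
  psi_1 = theta_1 + phi_1 = 0.424 + (0.418) = 0.842
Right-hand sides:
  c_0 = sigma^2 (1 + theta_1 psi_1) = 4 * (1 + (0.424)(0.842)) = 4 * 1.357008 = 5.428032
  c_1 = sigma^2 theta_1 = 4 * (0.424) = 1.696
  c_2 = 0
Equations for k = 0, 1, 2 (AR order 2, c_2 = 0):
  (E0) gamma(0) = phi_1 gamma(1) + phi_2 gamma(2) + c_0
  (E1) gamma(1) = phi_1 gamma(0) + phi_2 gamma(1) + c_1
  (E2) gamma(2) = phi_1 gamma(1) + phi_2 gamma(0)
From (E1): gamma(1) = A gamma(0) + B with
  A = phi_1 / (1 - phi_2) = 0.418 / 1.432 = 0.291899,   B = c_1 / (1 - phi_2) = 1.696 / 1.432 = 1.184358.
Insert (E2) into (E0): gamma(0) (1 - phi_2^2) = phi_1 (1 + phi_2) gamma(1) + c_0.
  phi_1 (1 + phi_2) = (0.418)(0.568) = 0.237424,   1 - phi_2^2 = 0.813376.
Replace gamma(1) by A gamma(0) + B and collect gamma(0):
  gamma(0) [0.813376 - (0.237424)(0.291899)] = (0.237424)(1.184358) + 5.428032
  gamma(0) * 0.744072 = 5.709227
  gamma(0) = 5.709227 / 0.744072 = 7.672949.
Therefore gamma(0) = 7.6729 (to 4 decimal places).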